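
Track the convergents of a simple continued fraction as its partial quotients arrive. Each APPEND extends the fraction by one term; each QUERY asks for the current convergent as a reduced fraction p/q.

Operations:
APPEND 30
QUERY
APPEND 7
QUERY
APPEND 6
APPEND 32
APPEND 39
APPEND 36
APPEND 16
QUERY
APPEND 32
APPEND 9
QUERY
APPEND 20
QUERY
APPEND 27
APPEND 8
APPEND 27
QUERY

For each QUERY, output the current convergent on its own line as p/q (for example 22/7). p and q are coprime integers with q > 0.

30/1
211/7
939407269/31168588
272016202180/9025223899
5470443687479/181503817459
32258059060374454/1070289943149757

APPEND 30: p_0 = 30·1 + 0 = 30, q_0 = 30·0 + 1 = 1 → 30/1
APPEND 7: p_1 = 7·30 + 1 = 211, q_1 = 7·1 + 0 = 7 → 211/7
APPEND 6: p_2 = 6·211 + 30 = 1296, q_2 = 6·7 + 1 = 43 → 1296/43
APPEND 32: p_3 = 32·1296 + 211 = 41683, q_3 = 32·43 + 7 = 1383 → 41683/1383
APPEND 39: p_4 = 39·41683 + 1296 = 1626933, q_4 = 39·1383 + 43 = 53980 → 1626933/53980
APPEND 36: p_5 = 36·1626933 + 41683 = 58611271, q_5 = 36·53980 + 1383 = 1944663 → 58611271/1944663
APPEND 16: p_6 = 16·58611271 + 1626933 = 939407269, q_6 = 16·1944663 + 53980 = 31168588 → 939407269/31168588
APPEND 32: p_7 = 32·939407269 + 58611271 = 30119643879, q_7 = 32·31168588 + 1944663 = 999339479 → 30119643879/999339479
APPEND 9: p_8 = 9·30119643879 + 939407269 = 272016202180, q_8 = 9·999339479 + 31168588 = 9025223899 → 272016202180/9025223899
APPEND 20: p_9 = 20·272016202180 + 30119643879 = 5470443687479, q_9 = 20·9025223899 + 999339479 = 181503817459 → 5470443687479/181503817459
APPEND 27: p_10 = 27·5470443687479 + 272016202180 = 147973995764113, q_10 = 27·181503817459 + 9025223899 = 4909628295292 → 147973995764113/4909628295292
APPEND 8: p_11 = 8·147973995764113 + 5470443687479 = 1189262409800383, q_11 = 8·4909628295292 + 181503817459 = 39458530179795 → 1189262409800383/39458530179795
APPEND 27: p_12 = 27·1189262409800383 + 147973995764113 = 32258059060374454, q_12 = 27·39458530179795 + 4909628295292 = 1070289943149757 → 32258059060374454/1070289943149757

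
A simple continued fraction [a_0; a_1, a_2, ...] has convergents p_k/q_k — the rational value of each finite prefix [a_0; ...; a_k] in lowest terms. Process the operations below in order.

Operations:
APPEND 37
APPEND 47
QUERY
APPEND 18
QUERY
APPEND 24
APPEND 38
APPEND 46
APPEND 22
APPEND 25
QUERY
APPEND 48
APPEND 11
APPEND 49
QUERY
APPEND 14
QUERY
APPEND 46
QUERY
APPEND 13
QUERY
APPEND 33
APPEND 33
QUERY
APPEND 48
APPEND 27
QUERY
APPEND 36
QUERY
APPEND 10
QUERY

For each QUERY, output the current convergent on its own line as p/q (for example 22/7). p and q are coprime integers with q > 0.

1740/47
31357/847
728438016339/19676212612
18932512579754751/511395800936968
265440839758817104/7169958571425921
12229211141485341535/330329490086529334
159245185679068257059/4301453329696307263
173980816357853416464965/4699485002541830384692
225795336465276751076320619/6099073562109745755008875
8136988459255478553475685086/219792365794362225103453729
81595679929020062285833171479/2204022731505731996789546165

APPEND 37: p_0 = 37·1 + 0 = 37, q_0 = 37·0 + 1 = 1 → 37/1
APPEND 47: p_1 = 47·37 + 1 = 1740, q_1 = 47·1 + 0 = 47 → 1740/47
APPEND 18: p_2 = 18·1740 + 37 = 31357, q_2 = 18·47 + 1 = 847 → 31357/847
APPEND 24: p_3 = 24·31357 + 1740 = 754308, q_3 = 24·847 + 47 = 20375 → 754308/20375
APPEND 38: p_4 = 38·754308 + 31357 = 28695061, q_4 = 38·20375 + 847 = 775097 → 28695061/775097
APPEND 46: p_5 = 46·28695061 + 754308 = 1320727114, q_5 = 46·775097 + 20375 = 35674837 → 1320727114/35674837
APPEND 22: p_6 = 22·1320727114 + 28695061 = 29084691569, q_6 = 22·35674837 + 775097 = 785621511 → 29084691569/785621511
APPEND 25: p_7 = 25·29084691569 + 1320727114 = 728438016339, q_7 = 25·785621511 + 35674837 = 19676212612 → 728438016339/19676212612
APPEND 48: p_8 = 48·728438016339 + 29084691569 = 34994109475841, q_8 = 48·19676212612 + 785621511 = 945243826887 → 34994109475841/945243826887
APPEND 11: p_9 = 11·34994109475841 + 728438016339 = 385663642250590, q_9 = 11·945243826887 + 19676212612 = 10417358308369 → 385663642250590/10417358308369
APPEND 49: p_10 = 49·385663642250590 + 34994109475841 = 18932512579754751, q_10 = 49·10417358308369 + 945243826887 = 511395800936968 → 18932512579754751/511395800936968
APPEND 14: p_11 = 14·18932512579754751 + 385663642250590 = 265440839758817104, q_11 = 14·511395800936968 + 10417358308369 = 7169958571425921 → 265440839758817104/7169958571425921
APPEND 46: p_12 = 46·265440839758817104 + 18932512579754751 = 12229211141485341535, q_12 = 46·7169958571425921 + 511395800936968 = 330329490086529334 → 12229211141485341535/330329490086529334
APPEND 13: p_13 = 13·12229211141485341535 + 265440839758817104 = 159245185679068257059, q_13 = 13·330329490086529334 + 7169958571425921 = 4301453329696307263 → 159245185679068257059/4301453329696307263
APPEND 33: p_14 = 33·159245185679068257059 + 12229211141485341535 = 5267320338550737824482, q_14 = 33·4301453329696307263 + 330329490086529334 = 142278289370064669013 → 5267320338550737824482/142278289370064669013
APPEND 33: p_15 = 33·5267320338550737824482 + 159245185679068257059 = 173980816357853416464965, q_15 = 33·142278289370064669013 + 4301453329696307263 = 4699485002541830384692 → 173980816357853416464965/4699485002541830384692
APPEND 48: p_16 = 48·173980816357853416464965 + 5267320338550737824482 = 8356346505515514728142802, q_16 = 48·4699485002541830384692 + 142278289370064669013 = 225717558411377923134229 → 8356346505515514728142802/225717558411377923134229
APPEND 27: p_17 = 27·8356346505515514728142802 + 173980816357853416464965 = 225795336465276751076320619, q_17 = 27·225717558411377923134229 + 4699485002541830384692 = 6099073562109745755008875 → 225795336465276751076320619/6099073562109745755008875
APPEND 36: p_18 = 36·225795336465276751076320619 + 8356346505515514728142802 = 8136988459255478553475685086, q_18 = 36·6099073562109745755008875 + 225717558411377923134229 = 219792365794362225103453729 → 8136988459255478553475685086/219792365794362225103453729
APPEND 10: p_19 = 10·8136988459255478553475685086 + 225795336465276751076320619 = 81595679929020062285833171479, q_19 = 10·219792365794362225103453729 + 6099073562109745755008875 = 2204022731505731996789546165 → 81595679929020062285833171479/2204022731505731996789546165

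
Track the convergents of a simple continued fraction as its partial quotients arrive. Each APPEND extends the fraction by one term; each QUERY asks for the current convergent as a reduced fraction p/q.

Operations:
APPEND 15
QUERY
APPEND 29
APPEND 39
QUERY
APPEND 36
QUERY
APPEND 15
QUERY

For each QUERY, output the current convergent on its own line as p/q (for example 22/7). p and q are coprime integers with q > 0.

APPEND 15: p_0 = 15·1 + 0 = 15, q_0 = 15·0 + 1 = 1 → 15/1
APPEND 29: p_1 = 29·15 + 1 = 436, q_1 = 29·1 + 0 = 29 → 436/29
APPEND 39: p_2 = 39·436 + 15 = 17019, q_2 = 39·29 + 1 = 1132 → 17019/1132
APPEND 36: p_3 = 36·17019 + 436 = 613120, q_3 = 36·1132 + 29 = 40781 → 613120/40781
APPEND 15: p_4 = 15·613120 + 17019 = 9213819, q_4 = 15·40781 + 1132 = 612847 → 9213819/612847

15/1
17019/1132
613120/40781
9213819/612847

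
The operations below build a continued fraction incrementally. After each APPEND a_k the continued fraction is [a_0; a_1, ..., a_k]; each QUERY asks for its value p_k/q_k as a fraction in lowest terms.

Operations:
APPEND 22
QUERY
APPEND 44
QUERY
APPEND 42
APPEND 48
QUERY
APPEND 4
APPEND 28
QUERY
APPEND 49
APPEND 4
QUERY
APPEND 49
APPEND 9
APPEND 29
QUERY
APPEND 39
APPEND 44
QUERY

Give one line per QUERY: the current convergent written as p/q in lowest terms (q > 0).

22/1
969/44
1955529/88796
222114937/10085720
43788093933/1988314972
566274976260149/25713222760730
973150038121405421/44188468074444814

APPEND 22: p_0 = 22·1 + 0 = 22, q_0 = 22·0 + 1 = 1 → 22/1
APPEND 44: p_1 = 44·22 + 1 = 969, q_1 = 44·1 + 0 = 44 → 969/44
APPEND 42: p_2 = 42·969 + 22 = 40720, q_2 = 42·44 + 1 = 1849 → 40720/1849
APPEND 48: p_3 = 48·40720 + 969 = 1955529, q_3 = 48·1849 + 44 = 88796 → 1955529/88796
APPEND 4: p_4 = 4·1955529 + 40720 = 7862836, q_4 = 4·88796 + 1849 = 357033 → 7862836/357033
APPEND 28: p_5 = 28·7862836 + 1955529 = 222114937, q_5 = 28·357033 + 88796 = 10085720 → 222114937/10085720
APPEND 49: p_6 = 49·222114937 + 7862836 = 10891494749, q_6 = 49·10085720 + 357033 = 494557313 → 10891494749/494557313
APPEND 4: p_7 = 4·10891494749 + 222114937 = 43788093933, q_7 = 4·494557313 + 10085720 = 1988314972 → 43788093933/1988314972
APPEND 49: p_8 = 49·43788093933 + 10891494749 = 2156508097466, q_8 = 49·1988314972 + 494557313 = 97921990941 → 2156508097466/97921990941
APPEND 9: p_9 = 9·2156508097466 + 43788093933 = 19452360971127, q_9 = 9·97921990941 + 1988314972 = 883286233441 → 19452360971127/883286233441
APPEND 29: p_10 = 29·19452360971127 + 2156508097466 = 566274976260149, q_10 = 29·883286233441 + 97921990941 = 25713222760730 → 566274976260149/25713222760730
APPEND 39: p_11 = 39·566274976260149 + 19452360971127 = 22104176435116938, q_11 = 39·25713222760730 + 883286233441 = 1003698973901911 → 22104176435116938/1003698973901911
APPEND 44: p_12 = 44·22104176435116938 + 566274976260149 = 973150038121405421, q_12 = 44·1003698973901911 + 25713222760730 = 44188468074444814 → 973150038121405421/44188468074444814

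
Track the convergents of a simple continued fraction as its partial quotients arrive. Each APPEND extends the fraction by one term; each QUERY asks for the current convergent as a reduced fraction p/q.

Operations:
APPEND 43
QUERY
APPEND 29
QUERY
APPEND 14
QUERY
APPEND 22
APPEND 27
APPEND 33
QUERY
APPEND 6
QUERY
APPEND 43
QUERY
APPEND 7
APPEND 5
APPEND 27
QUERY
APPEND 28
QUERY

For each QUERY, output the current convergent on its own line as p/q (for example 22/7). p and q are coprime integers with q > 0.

43/1
1248/29
17515/407
345405571/8026267
2082888547/48400550
89909613092/2089249917
88304784059460/2051958143543
2475781114178927/57530283018966

APPEND 43: p_0 = 43·1 + 0 = 43, q_0 = 43·0 + 1 = 1 → 43/1
APPEND 29: p_1 = 29·43 + 1 = 1248, q_1 = 29·1 + 0 = 29 → 1248/29
APPEND 14: p_2 = 14·1248 + 43 = 17515, q_2 = 14·29 + 1 = 407 → 17515/407
APPEND 22: p_3 = 22·17515 + 1248 = 386578, q_3 = 22·407 + 29 = 8983 → 386578/8983
APPEND 27: p_4 = 27·386578 + 17515 = 10455121, q_4 = 27·8983 + 407 = 242948 → 10455121/242948
APPEND 33: p_5 = 33·10455121 + 386578 = 345405571, q_5 = 33·242948 + 8983 = 8026267 → 345405571/8026267
APPEND 6: p_6 = 6·345405571 + 10455121 = 2082888547, q_6 = 6·8026267 + 242948 = 48400550 → 2082888547/48400550
APPEND 43: p_7 = 43·2082888547 + 345405571 = 89909613092, q_7 = 43·48400550 + 8026267 = 2089249917 → 89909613092/2089249917
APPEND 7: p_8 = 7·89909613092 + 2082888547 = 631450180191, q_8 = 7·2089249917 + 48400550 = 14673149969 → 631450180191/14673149969
APPEND 5: p_9 = 5·631450180191 + 89909613092 = 3247160514047, q_9 = 5·14673149969 + 2089249917 = 75454999762 → 3247160514047/75454999762
APPEND 27: p_10 = 27·3247160514047 + 631450180191 = 88304784059460, q_10 = 27·75454999762 + 14673149969 = 2051958143543 → 88304784059460/2051958143543
APPEND 28: p_11 = 28·88304784059460 + 3247160514047 = 2475781114178927, q_11 = 28·2051958143543 + 75454999762 = 57530283018966 → 2475781114178927/57530283018966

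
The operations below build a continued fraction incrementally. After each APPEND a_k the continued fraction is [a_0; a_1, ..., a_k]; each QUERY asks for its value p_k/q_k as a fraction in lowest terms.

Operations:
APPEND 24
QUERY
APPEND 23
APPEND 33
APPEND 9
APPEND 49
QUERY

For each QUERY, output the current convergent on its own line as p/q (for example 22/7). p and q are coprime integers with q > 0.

24/1
8103763/337047

APPEND 24: p_0 = 24·1 + 0 = 24, q_0 = 24·0 + 1 = 1 → 24/1
APPEND 23: p_1 = 23·24 + 1 = 553, q_1 = 23·1 + 0 = 23 → 553/23
APPEND 33: p_2 = 33·553 + 24 = 18273, q_2 = 33·23 + 1 = 760 → 18273/760
APPEND 9: p_3 = 9·18273 + 553 = 165010, q_3 = 9·760 + 23 = 6863 → 165010/6863
APPEND 49: p_4 = 49·165010 + 18273 = 8103763, q_4 = 49·6863 + 760 = 337047 → 8103763/337047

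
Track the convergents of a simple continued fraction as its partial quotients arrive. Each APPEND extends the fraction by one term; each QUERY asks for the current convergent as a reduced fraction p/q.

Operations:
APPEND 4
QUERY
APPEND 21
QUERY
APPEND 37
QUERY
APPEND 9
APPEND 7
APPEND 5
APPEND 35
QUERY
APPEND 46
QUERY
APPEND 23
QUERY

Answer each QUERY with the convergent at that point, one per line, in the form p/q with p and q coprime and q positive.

APPEND 4: p_0 = 4·1 + 0 = 4, q_0 = 4·0 + 1 = 1 → 4/1
APPEND 21: p_1 = 21·4 + 1 = 85, q_1 = 21·1 + 0 = 21 → 85/21
APPEND 37: p_2 = 37·85 + 4 = 3149, q_2 = 37·21 + 1 = 778 → 3149/778
APPEND 9: p_3 = 9·3149 + 85 = 28426, q_3 = 9·778 + 21 = 7023 → 28426/7023
APPEND 7: p_4 = 7·28426 + 3149 = 202131, q_4 = 7·7023 + 778 = 49939 → 202131/49939
APPEND 5: p_5 = 5·202131 + 28426 = 1039081, q_5 = 5·49939 + 7023 = 256718 → 1039081/256718
APPEND 35: p_6 = 35·1039081 + 202131 = 36569966, q_6 = 35·256718 + 49939 = 9035069 → 36569966/9035069
APPEND 46: p_7 = 46·36569966 + 1039081 = 1683257517, q_7 = 46·9035069 + 256718 = 415869892 → 1683257517/415869892
APPEND 23: p_8 = 23·1683257517 + 36569966 = 38751492857, q_8 = 23·415869892 + 9035069 = 9574042585 → 38751492857/9574042585

4/1
85/21
3149/778
36569966/9035069
1683257517/415869892
38751492857/9574042585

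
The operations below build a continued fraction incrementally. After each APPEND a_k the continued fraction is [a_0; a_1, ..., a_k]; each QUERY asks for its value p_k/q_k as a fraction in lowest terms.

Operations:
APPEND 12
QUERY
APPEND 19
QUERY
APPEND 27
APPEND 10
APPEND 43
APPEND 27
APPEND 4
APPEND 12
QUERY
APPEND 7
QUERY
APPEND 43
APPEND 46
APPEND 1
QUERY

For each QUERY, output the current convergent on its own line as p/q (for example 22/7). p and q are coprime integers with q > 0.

12/1
229/19
3580702591/297091376
25357275081/2103896527
51440703235559/4268042072266

APPEND 12: p_0 = 12·1 + 0 = 12, q_0 = 12·0 + 1 = 1 → 12/1
APPEND 19: p_1 = 19·12 + 1 = 229, q_1 = 19·1 + 0 = 19 → 229/19
APPEND 27: p_2 = 27·229 + 12 = 6195, q_2 = 27·19 + 1 = 514 → 6195/514
APPEND 10: p_3 = 10·6195 + 229 = 62179, q_3 = 10·514 + 19 = 5159 → 62179/5159
APPEND 43: p_4 = 43·62179 + 6195 = 2679892, q_4 = 43·5159 + 514 = 222351 → 2679892/222351
APPEND 27: p_5 = 27·2679892 + 62179 = 72419263, q_5 = 27·222351 + 5159 = 6008636 → 72419263/6008636
APPEND 4: p_6 = 4·72419263 + 2679892 = 292356944, q_6 = 4·6008636 + 222351 = 24256895 → 292356944/24256895
APPEND 12: p_7 = 12·292356944 + 72419263 = 3580702591, q_7 = 12·24256895 + 6008636 = 297091376 → 3580702591/297091376
APPEND 7: p_8 = 7·3580702591 + 292356944 = 25357275081, q_8 = 7·297091376 + 24256895 = 2103896527 → 25357275081/2103896527
APPEND 43: p_9 = 43·25357275081 + 3580702591 = 1093943531074, q_9 = 43·2103896527 + 297091376 = 90764642037 → 1093943531074/90764642037
APPEND 46: p_10 = 46·1093943531074 + 25357275081 = 50346759704485, q_10 = 46·90764642037 + 2103896527 = 4177277430229 → 50346759704485/4177277430229
APPEND 1: p_11 = 1·50346759704485 + 1093943531074 = 51440703235559, q_11 = 1·4177277430229 + 90764642037 = 4268042072266 → 51440703235559/4268042072266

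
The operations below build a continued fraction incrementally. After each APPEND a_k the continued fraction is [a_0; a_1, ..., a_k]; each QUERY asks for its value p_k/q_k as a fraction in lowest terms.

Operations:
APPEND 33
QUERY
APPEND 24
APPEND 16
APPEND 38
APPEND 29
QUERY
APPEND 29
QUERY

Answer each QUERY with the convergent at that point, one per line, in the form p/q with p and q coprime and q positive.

APPEND 33: p_0 = 33·1 + 0 = 33, q_0 = 33·0 + 1 = 1 → 33/1
APPEND 24: p_1 = 24·33 + 1 = 793, q_1 = 24·1 + 0 = 24 → 793/24
APPEND 16: p_2 = 16·793 + 33 = 12721, q_2 = 16·24 + 1 = 385 → 12721/385
APPEND 38: p_3 = 38·12721 + 793 = 484191, q_3 = 38·385 + 24 = 14654 → 484191/14654
APPEND 29: p_4 = 29·484191 + 12721 = 14054260, q_4 = 29·14654 + 385 = 425351 → 14054260/425351
APPEND 29: p_5 = 29·14054260 + 484191 = 408057731, q_5 = 29·425351 + 14654 = 12349833 → 408057731/12349833

33/1
14054260/425351
408057731/12349833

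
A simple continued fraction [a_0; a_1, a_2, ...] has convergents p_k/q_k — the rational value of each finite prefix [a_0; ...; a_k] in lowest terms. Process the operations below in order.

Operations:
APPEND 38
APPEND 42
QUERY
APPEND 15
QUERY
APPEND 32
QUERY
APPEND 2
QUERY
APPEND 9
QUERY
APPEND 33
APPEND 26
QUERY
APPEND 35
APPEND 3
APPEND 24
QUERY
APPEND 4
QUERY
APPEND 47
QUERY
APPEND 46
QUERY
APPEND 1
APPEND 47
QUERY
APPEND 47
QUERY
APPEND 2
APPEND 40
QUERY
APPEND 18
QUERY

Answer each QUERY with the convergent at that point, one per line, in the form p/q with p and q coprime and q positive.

1597/42
23993/631
769373/20234
1562739/41099
14834024/390125
12783057830/336185949
33003355387333/867966373823
133369898935905/3507539951558
6301388605374868/165722344097049
289997245746179833/7626735368415812
14216033060269250780/373872247856520279
668449852467006341361/17579788106968965974
54713079372238283681441/1438917726578747055054
986186544438283388199440/25936052526879241443199

APPEND 38: p_0 = 38·1 + 0 = 38, q_0 = 38·0 + 1 = 1 → 38/1
APPEND 42: p_1 = 42·38 + 1 = 1597, q_1 = 42·1 + 0 = 42 → 1597/42
APPEND 15: p_2 = 15·1597 + 38 = 23993, q_2 = 15·42 + 1 = 631 → 23993/631
APPEND 32: p_3 = 32·23993 + 1597 = 769373, q_3 = 32·631 + 42 = 20234 → 769373/20234
APPEND 2: p_4 = 2·769373 + 23993 = 1562739, q_4 = 2·20234 + 631 = 41099 → 1562739/41099
APPEND 9: p_5 = 9·1562739 + 769373 = 14834024, q_5 = 9·41099 + 20234 = 390125 → 14834024/390125
APPEND 33: p_6 = 33·14834024 + 1562739 = 491085531, q_6 = 33·390125 + 41099 = 12915224 → 491085531/12915224
APPEND 26: p_7 = 26·491085531 + 14834024 = 12783057830, q_7 = 26·12915224 + 390125 = 336185949 → 12783057830/336185949
APPEND 35: p_8 = 35·12783057830 + 491085531 = 447898109581, q_8 = 35·336185949 + 12915224 = 11779423439 → 447898109581/11779423439
APPEND 3: p_9 = 3·447898109581 + 12783057830 = 1356477386573, q_9 = 3·11779423439 + 336185949 = 35674456266 → 1356477386573/35674456266
APPEND 24: p_10 = 24·1356477386573 + 447898109581 = 33003355387333, q_10 = 24·35674456266 + 11779423439 = 867966373823 → 33003355387333/867966373823
APPEND 4: p_11 = 4·33003355387333 + 1356477386573 = 133369898935905, q_11 = 4·867966373823 + 35674456266 = 3507539951558 → 133369898935905/3507539951558
APPEND 47: p_12 = 47·133369898935905 + 33003355387333 = 6301388605374868, q_12 = 47·3507539951558 + 867966373823 = 165722344097049 → 6301388605374868/165722344097049
APPEND 46: p_13 = 46·6301388605374868 + 133369898935905 = 289997245746179833, q_13 = 46·165722344097049 + 3507539951558 = 7626735368415812 → 289997245746179833/7626735368415812
APPEND 1: p_14 = 1·289997245746179833 + 6301388605374868 = 296298634351554701, q_14 = 1·7626735368415812 + 165722344097049 = 7792457712512861 → 296298634351554701/7792457712512861
APPEND 47: p_15 = 47·296298634351554701 + 289997245746179833 = 14216033060269250780, q_15 = 47·7792457712512861 + 7626735368415812 = 373872247856520279 → 14216033060269250780/373872247856520279
APPEND 47: p_16 = 47·14216033060269250780 + 296298634351554701 = 668449852467006341361, q_16 = 47·373872247856520279 + 7792457712512861 = 17579788106968965974 → 668449852467006341361/17579788106968965974
APPEND 2: p_17 = 2·668449852467006341361 + 14216033060269250780 = 1351115737994281933502, q_17 = 2·17579788106968965974 + 373872247856520279 = 35533448461794452227 → 1351115737994281933502/35533448461794452227
APPEND 40: p_18 = 40·1351115737994281933502 + 668449852467006341361 = 54713079372238283681441, q_18 = 40·35533448461794452227 + 17579788106968965974 = 1438917726578747055054 → 54713079372238283681441/1438917726578747055054
APPEND 18: p_19 = 18·54713079372238283681441 + 1351115737994281933502 = 986186544438283388199440, q_19 = 18·1438917726578747055054 + 35533448461794452227 = 25936052526879241443199 → 986186544438283388199440/25936052526879241443199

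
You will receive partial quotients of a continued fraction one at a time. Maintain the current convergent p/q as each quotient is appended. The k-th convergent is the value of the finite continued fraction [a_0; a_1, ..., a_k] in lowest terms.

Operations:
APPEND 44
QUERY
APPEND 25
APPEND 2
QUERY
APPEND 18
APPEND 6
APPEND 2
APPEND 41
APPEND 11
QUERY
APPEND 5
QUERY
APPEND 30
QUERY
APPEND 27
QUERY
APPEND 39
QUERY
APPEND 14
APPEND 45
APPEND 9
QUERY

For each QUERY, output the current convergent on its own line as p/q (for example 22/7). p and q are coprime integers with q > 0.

44/1
2246/51
248820408/5649971
1266672589/28762365
38248998078/868520921
1033989620695/23478827232
40363844205183/916542782969
230211164846108989/5227410467298709

APPEND 44: p_0 = 44·1 + 0 = 44, q_0 = 44·0 + 1 = 1 → 44/1
APPEND 25: p_1 = 25·44 + 1 = 1101, q_1 = 25·1 + 0 = 25 → 1101/25
APPEND 2: p_2 = 2·1101 + 44 = 2246, q_2 = 2·25 + 1 = 51 → 2246/51
APPEND 18: p_3 = 18·2246 + 1101 = 41529, q_3 = 18·51 + 25 = 943 → 41529/943
APPEND 6: p_4 = 6·41529 + 2246 = 251420, q_4 = 6·943 + 51 = 5709 → 251420/5709
APPEND 2: p_5 = 2·251420 + 41529 = 544369, q_5 = 2·5709 + 943 = 12361 → 544369/12361
APPEND 41: p_6 = 41·544369 + 251420 = 22570549, q_6 = 41·12361 + 5709 = 512510 → 22570549/512510
APPEND 11: p_7 = 11·22570549 + 544369 = 248820408, q_7 = 11·512510 + 12361 = 5649971 → 248820408/5649971
APPEND 5: p_8 = 5·248820408 + 22570549 = 1266672589, q_8 = 5·5649971 + 512510 = 28762365 → 1266672589/28762365
APPEND 30: p_9 = 30·1266672589 + 248820408 = 38248998078, q_9 = 30·28762365 + 5649971 = 868520921 → 38248998078/868520921
APPEND 27: p_10 = 27·38248998078 + 1266672589 = 1033989620695, q_10 = 27·868520921 + 28762365 = 23478827232 → 1033989620695/23478827232
APPEND 39: p_11 = 39·1033989620695 + 38248998078 = 40363844205183, q_11 = 39·23478827232 + 868520921 = 916542782969 → 40363844205183/916542782969
APPEND 14: p_12 = 14·40363844205183 + 1033989620695 = 566127808493257, q_12 = 14·916542782969 + 23478827232 = 12855077788798 → 566127808493257/12855077788798
APPEND 45: p_13 = 45·566127808493257 + 40363844205183 = 25516115226401748, q_13 = 45·12855077788798 + 916542782969 = 579395043278879 → 25516115226401748/579395043278879
APPEND 9: p_14 = 9·25516115226401748 + 566127808493257 = 230211164846108989, q_14 = 9·579395043278879 + 12855077788798 = 5227410467298709 → 230211164846108989/5227410467298709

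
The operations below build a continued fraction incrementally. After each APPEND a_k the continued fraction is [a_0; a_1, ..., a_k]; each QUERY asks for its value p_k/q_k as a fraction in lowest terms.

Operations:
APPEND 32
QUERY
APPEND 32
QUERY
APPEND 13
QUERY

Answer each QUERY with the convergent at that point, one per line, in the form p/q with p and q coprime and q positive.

APPEND 32: p_0 = 32·1 + 0 = 32, q_0 = 32·0 + 1 = 1 → 32/1
APPEND 32: p_1 = 32·32 + 1 = 1025, q_1 = 32·1 + 0 = 32 → 1025/32
APPEND 13: p_2 = 13·1025 + 32 = 13357, q_2 = 13·32 + 1 = 417 → 13357/417

32/1
1025/32
13357/417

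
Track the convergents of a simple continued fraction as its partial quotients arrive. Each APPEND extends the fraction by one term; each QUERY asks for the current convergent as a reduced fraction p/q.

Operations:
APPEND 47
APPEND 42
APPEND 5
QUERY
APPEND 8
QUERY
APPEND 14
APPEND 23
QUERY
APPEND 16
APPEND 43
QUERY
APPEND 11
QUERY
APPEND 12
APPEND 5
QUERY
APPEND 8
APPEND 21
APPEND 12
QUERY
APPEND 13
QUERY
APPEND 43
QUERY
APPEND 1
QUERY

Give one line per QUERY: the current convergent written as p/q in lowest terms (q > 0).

9922/211
81351/1730
26504579/563643
18311054879/389400560
201846825769/4292448879
12404211646304/263786384419
25872414571794015/550199471815408
338488951133793818/7198262907096383
14580897313324928189/310075504476959877
14919386264458722007/317273767384056260

APPEND 47: p_0 = 47·1 + 0 = 47, q_0 = 47·0 + 1 = 1 → 47/1
APPEND 42: p_1 = 42·47 + 1 = 1975, q_1 = 42·1 + 0 = 42 → 1975/42
APPEND 5: p_2 = 5·1975 + 47 = 9922, q_2 = 5·42 + 1 = 211 → 9922/211
APPEND 8: p_3 = 8·9922 + 1975 = 81351, q_3 = 8·211 + 42 = 1730 → 81351/1730
APPEND 14: p_4 = 14·81351 + 9922 = 1148836, q_4 = 14·1730 + 211 = 24431 → 1148836/24431
APPEND 23: p_5 = 23·1148836 + 81351 = 26504579, q_5 = 23·24431 + 1730 = 563643 → 26504579/563643
APPEND 16: p_6 = 16·26504579 + 1148836 = 425222100, q_6 = 16·563643 + 24431 = 9042719 → 425222100/9042719
APPEND 43: p_7 = 43·425222100 + 26504579 = 18311054879, q_7 = 43·9042719 + 563643 = 389400560 → 18311054879/389400560
APPEND 11: p_8 = 11·18311054879 + 425222100 = 201846825769, q_8 = 11·389400560 + 9042719 = 4292448879 → 201846825769/4292448879
APPEND 12: p_9 = 12·201846825769 + 18311054879 = 2440472964107, q_9 = 12·4292448879 + 389400560 = 51898787108 → 2440472964107/51898787108
APPEND 5: p_10 = 5·2440472964107 + 201846825769 = 12404211646304, q_10 = 5·51898787108 + 4292448879 = 263786384419 → 12404211646304/263786384419
APPEND 8: p_11 = 8·12404211646304 + 2440472964107 = 101674166134539, q_11 = 8·263786384419 + 51898787108 = 2162189862460 → 101674166134539/2162189862460
APPEND 21: p_12 = 21·101674166134539 + 12404211646304 = 2147561700471623, q_12 = 21·2162189862460 + 263786384419 = 45669773496079 → 2147561700471623/45669773496079
APPEND 12: p_13 = 12·2147561700471623 + 101674166134539 = 25872414571794015, q_13 = 12·45669773496079 + 2162189862460 = 550199471815408 → 25872414571794015/550199471815408
APPEND 13: p_14 = 13·25872414571794015 + 2147561700471623 = 338488951133793818, q_14 = 13·550199471815408 + 45669773496079 = 7198262907096383 → 338488951133793818/7198262907096383
APPEND 43: p_15 = 43·338488951133793818 + 25872414571794015 = 14580897313324928189, q_15 = 43·7198262907096383 + 550199471815408 = 310075504476959877 → 14580897313324928189/310075504476959877
APPEND 1: p_16 = 1·14580897313324928189 + 338488951133793818 = 14919386264458722007, q_16 = 1·310075504476959877 + 7198262907096383 = 317273767384056260 → 14919386264458722007/317273767384056260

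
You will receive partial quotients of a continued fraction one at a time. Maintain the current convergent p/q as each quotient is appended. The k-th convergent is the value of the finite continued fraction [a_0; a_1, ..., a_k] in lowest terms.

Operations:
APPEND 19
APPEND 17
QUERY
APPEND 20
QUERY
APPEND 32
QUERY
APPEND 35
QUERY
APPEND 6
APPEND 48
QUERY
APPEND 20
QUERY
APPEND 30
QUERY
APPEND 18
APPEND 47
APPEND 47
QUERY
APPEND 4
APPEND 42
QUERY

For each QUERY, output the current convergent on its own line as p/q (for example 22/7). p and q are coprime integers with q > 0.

324/17
6499/341
208292/10929
7296719/382856
2118749807/111169976
42418984746/2225707585
1274688292187/66882397526
50860756569220309/2668644060030852
8640897356580381163/453384514101576702

APPEND 19: p_0 = 19·1 + 0 = 19, q_0 = 19·0 + 1 = 1 → 19/1
APPEND 17: p_1 = 17·19 + 1 = 324, q_1 = 17·1 + 0 = 17 → 324/17
APPEND 20: p_2 = 20·324 + 19 = 6499, q_2 = 20·17 + 1 = 341 → 6499/341
APPEND 32: p_3 = 32·6499 + 324 = 208292, q_3 = 32·341 + 17 = 10929 → 208292/10929
APPEND 35: p_4 = 35·208292 + 6499 = 7296719, q_4 = 35·10929 + 341 = 382856 → 7296719/382856
APPEND 6: p_5 = 6·7296719 + 208292 = 43988606, q_5 = 6·382856 + 10929 = 2308065 → 43988606/2308065
APPEND 48: p_6 = 48·43988606 + 7296719 = 2118749807, q_6 = 48·2308065 + 382856 = 111169976 → 2118749807/111169976
APPEND 20: p_7 = 20·2118749807 + 43988606 = 42418984746, q_7 = 20·111169976 + 2308065 = 2225707585 → 42418984746/2225707585
APPEND 30: p_8 = 30·42418984746 + 2118749807 = 1274688292187, q_8 = 30·2225707585 + 111169976 = 66882397526 → 1274688292187/66882397526
APPEND 18: p_9 = 18·1274688292187 + 42418984746 = 22986808244112, q_9 = 18·66882397526 + 2225707585 = 1206108863053 → 22986808244112/1206108863053
APPEND 47: p_10 = 47·22986808244112 + 1274688292187 = 1081654675765451, q_10 = 47·1206108863053 + 66882397526 = 56753998961017 → 1081654675765451/56753998961017
APPEND 47: p_11 = 47·1081654675765451 + 22986808244112 = 50860756569220309, q_11 = 47·56753998961017 + 1206108863053 = 2668644060030852 → 50860756569220309/2668644060030852
APPEND 4: p_12 = 4·50860756569220309 + 1081654675765451 = 204524680952646687, q_12 = 4·2668644060030852 + 56753998961017 = 10731330239084425 → 204524680952646687/10731330239084425
APPEND 42: p_13 = 42·204524680952646687 + 50860756569220309 = 8640897356580381163, q_13 = 42·10731330239084425 + 2668644060030852 = 453384514101576702 → 8640897356580381163/453384514101576702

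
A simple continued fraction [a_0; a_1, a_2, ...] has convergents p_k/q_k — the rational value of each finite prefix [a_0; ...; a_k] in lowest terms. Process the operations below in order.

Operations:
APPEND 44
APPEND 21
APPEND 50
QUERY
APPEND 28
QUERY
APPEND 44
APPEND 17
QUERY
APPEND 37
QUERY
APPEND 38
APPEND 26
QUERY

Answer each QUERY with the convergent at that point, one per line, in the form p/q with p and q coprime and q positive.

46294/1051
1297157/29449
972357591/22075168
36034352069/818078023
35663255493607/809653119115

APPEND 44: p_0 = 44·1 + 0 = 44, q_0 = 44·0 + 1 = 1 → 44/1
APPEND 21: p_1 = 21·44 + 1 = 925, q_1 = 21·1 + 0 = 21 → 925/21
APPEND 50: p_2 = 50·925 + 44 = 46294, q_2 = 50·21 + 1 = 1051 → 46294/1051
APPEND 28: p_3 = 28·46294 + 925 = 1297157, q_3 = 28·1051 + 21 = 29449 → 1297157/29449
APPEND 44: p_4 = 44·1297157 + 46294 = 57121202, q_4 = 44·29449 + 1051 = 1296807 → 57121202/1296807
APPEND 17: p_5 = 17·57121202 + 1297157 = 972357591, q_5 = 17·1296807 + 29449 = 22075168 → 972357591/22075168
APPEND 37: p_6 = 37·972357591 + 57121202 = 36034352069, q_6 = 37·22075168 + 1296807 = 818078023 → 36034352069/818078023
APPEND 38: p_7 = 38·36034352069 + 972357591 = 1370277736213, q_7 = 38·818078023 + 22075168 = 31109040042 → 1370277736213/31109040042
APPEND 26: p_8 = 26·1370277736213 + 36034352069 = 35663255493607, q_8 = 26·31109040042 + 818078023 = 809653119115 → 35663255493607/809653119115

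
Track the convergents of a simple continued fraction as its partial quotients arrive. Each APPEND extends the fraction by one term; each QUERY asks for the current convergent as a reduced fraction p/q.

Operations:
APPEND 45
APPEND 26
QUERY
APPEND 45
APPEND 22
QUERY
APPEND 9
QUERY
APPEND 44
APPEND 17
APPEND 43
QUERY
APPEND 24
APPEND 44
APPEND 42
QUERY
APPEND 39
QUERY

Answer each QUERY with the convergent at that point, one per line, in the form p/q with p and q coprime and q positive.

APPEND 45: p_0 = 45·1 + 0 = 45, q_0 = 45·0 + 1 = 1 → 45/1
APPEND 26: p_1 = 26·45 + 1 = 1171, q_1 = 26·1 + 0 = 26 → 1171/26
APPEND 45: p_2 = 45·1171 + 45 = 52740, q_2 = 45·26 + 1 = 1171 → 52740/1171
APPEND 22: p_3 = 22·52740 + 1171 = 1161451, q_3 = 22·1171 + 26 = 25788 → 1161451/25788
APPEND 9: p_4 = 9·1161451 + 52740 = 10505799, q_4 = 9·25788 + 1171 = 233263 → 10505799/233263
APPEND 44: p_5 = 44·10505799 + 1161451 = 463416607, q_5 = 44·233263 + 25788 = 10289360 → 463416607/10289360
APPEND 17: p_6 = 17·463416607 + 10505799 = 7888588118, q_6 = 17·10289360 + 233263 = 175152383 → 7888588118/175152383
APPEND 43: p_7 = 43·7888588118 + 463416607 = 339672705681, q_7 = 43·175152383 + 10289360 = 7541841829 → 339672705681/7541841829
APPEND 24: p_8 = 24·339672705681 + 7888588118 = 8160033524462, q_8 = 24·7541841829 + 175152383 = 181179356279 → 8160033524462/181179356279
APPEND 44: p_9 = 44·8160033524462 + 339672705681 = 359381147782009, q_9 = 44·181179356279 + 7541841829 = 7979433518105 → 359381147782009/7979433518105
APPEND 42: p_10 = 42·359381147782009 + 8160033524462 = 15102168240368840, q_10 = 42·7979433518105 + 181179356279 = 335317387116689 → 15102168240368840/335317387116689
APPEND 39: p_11 = 39·15102168240368840 + 359381147782009 = 589343942522166769, q_11 = 39·335317387116689 + 7979433518105 = 13085357531068976 → 589343942522166769/13085357531068976

1171/26
1161451/25788
10505799/233263
339672705681/7541841829
15102168240368840/335317387116689
589343942522166769/13085357531068976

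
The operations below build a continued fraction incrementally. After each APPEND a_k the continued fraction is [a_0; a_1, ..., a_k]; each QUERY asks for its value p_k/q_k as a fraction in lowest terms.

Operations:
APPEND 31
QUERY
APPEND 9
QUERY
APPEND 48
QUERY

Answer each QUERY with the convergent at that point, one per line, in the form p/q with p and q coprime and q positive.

APPEND 31: p_0 = 31·1 + 0 = 31, q_0 = 31·0 + 1 = 1 → 31/1
APPEND 9: p_1 = 9·31 + 1 = 280, q_1 = 9·1 + 0 = 9 → 280/9
APPEND 48: p_2 = 48·280 + 31 = 13471, q_2 = 48·9 + 1 = 433 → 13471/433

31/1
280/9
13471/433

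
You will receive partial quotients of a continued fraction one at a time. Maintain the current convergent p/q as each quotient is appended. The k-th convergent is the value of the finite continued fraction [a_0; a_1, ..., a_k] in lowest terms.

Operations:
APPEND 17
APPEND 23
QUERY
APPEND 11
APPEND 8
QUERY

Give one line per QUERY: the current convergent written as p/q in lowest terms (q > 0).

APPEND 17: p_0 = 17·1 + 0 = 17, q_0 = 17·0 + 1 = 1 → 17/1
APPEND 23: p_1 = 23·17 + 1 = 392, q_1 = 23·1 + 0 = 23 → 392/23
APPEND 11: p_2 = 11·392 + 17 = 4329, q_2 = 11·23 + 1 = 254 → 4329/254
APPEND 8: p_3 = 8·4329 + 392 = 35024, q_3 = 8·254 + 23 = 2055 → 35024/2055

392/23
35024/2055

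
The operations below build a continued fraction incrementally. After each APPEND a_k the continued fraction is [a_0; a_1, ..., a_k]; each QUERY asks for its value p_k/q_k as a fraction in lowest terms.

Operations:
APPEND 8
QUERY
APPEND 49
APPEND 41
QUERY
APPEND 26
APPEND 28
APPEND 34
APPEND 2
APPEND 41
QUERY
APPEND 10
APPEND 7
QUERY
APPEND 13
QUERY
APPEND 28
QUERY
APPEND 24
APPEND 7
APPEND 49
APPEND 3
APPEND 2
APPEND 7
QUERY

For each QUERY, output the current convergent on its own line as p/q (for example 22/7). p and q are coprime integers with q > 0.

APPEND 8: p_0 = 8·1 + 0 = 8, q_0 = 8·0 + 1 = 1 → 8/1
APPEND 49: p_1 = 49·8 + 1 = 393, q_1 = 49·1 + 0 = 49 → 393/49
APPEND 41: p_2 = 41·393 + 8 = 16121, q_2 = 41·49 + 1 = 2010 → 16121/2010
APPEND 26: p_3 = 26·16121 + 393 = 419539, q_3 = 26·2010 + 49 = 52309 → 419539/52309
APPEND 28: p_4 = 28·419539 + 16121 = 11763213, q_4 = 28·52309 + 2010 = 1466662 → 11763213/1466662
APPEND 34: p_5 = 34·11763213 + 419539 = 400368781, q_5 = 34·1466662 + 52309 = 49918817 → 400368781/49918817
APPEND 2: p_6 = 2·400368781 + 11763213 = 812500775, q_6 = 2·49918817 + 1466662 = 101304296 → 812500775/101304296
APPEND 41: p_7 = 41·812500775 + 400368781 = 33712900556, q_7 = 41·101304296 + 49918817 = 4203394953 → 33712900556/4203394953
APPEND 10: p_8 = 10·33712900556 + 812500775 = 337941506335, q_8 = 10·4203394953 + 101304296 = 42135253826 → 337941506335/42135253826
APPEND 7: p_9 = 7·337941506335 + 33712900556 = 2399303444901, q_9 = 7·42135253826 + 4203394953 = 299150171735 → 2399303444901/299150171735
APPEND 13: p_10 = 13·2399303444901 + 337941506335 = 31528886290048, q_10 = 13·299150171735 + 42135253826 = 3931087486381 → 31528886290048/3931087486381
APPEND 28: p_11 = 28·31528886290048 + 2399303444901 = 885208119566245, q_11 = 28·3931087486381 + 299150171735 = 110369599790403 → 885208119566245/110369599790403
APPEND 24: p_12 = 24·885208119566245 + 31528886290048 = 21276523755879928, q_12 = 24·110369599790403 + 3931087486381 = 2652801482456053 → 21276523755879928/2652801482456053
APPEND 7: p_13 = 7·21276523755879928 + 885208119566245 = 149820874410725741, q_13 = 7·2652801482456053 + 110369599790403 = 18679979976982774 → 149820874410725741/18679979976982774
APPEND 49: p_14 = 49·149820874410725741 + 21276523755879928 = 7362499369881441237, q_14 = 49·18679979976982774 + 2652801482456053 = 917971820354611979 → 7362499369881441237/917971820354611979
APPEND 3: p_15 = 3·7362499369881441237 + 149820874410725741 = 22237318984055049452, q_15 = 3·917971820354611979 + 18679979976982774 = 2772595441040818711 → 22237318984055049452/2772595441040818711
APPEND 2: p_16 = 2·22237318984055049452 + 7362499369881441237 = 51837137337991540141, q_16 = 2·2772595441040818711 + 917971820354611979 = 6463162702436249401 → 51837137337991540141/6463162702436249401
APPEND 7: p_17 = 7·51837137337991540141 + 22237318984055049452 = 385097280349995830439, q_17 = 7·6463162702436249401 + 2772595441040818711 = 48014734358094564518 → 385097280349995830439/48014734358094564518

8/1
16121/2010
33712900556/4203394953
2399303444901/299150171735
31528886290048/3931087486381
885208119566245/110369599790403
385097280349995830439/48014734358094564518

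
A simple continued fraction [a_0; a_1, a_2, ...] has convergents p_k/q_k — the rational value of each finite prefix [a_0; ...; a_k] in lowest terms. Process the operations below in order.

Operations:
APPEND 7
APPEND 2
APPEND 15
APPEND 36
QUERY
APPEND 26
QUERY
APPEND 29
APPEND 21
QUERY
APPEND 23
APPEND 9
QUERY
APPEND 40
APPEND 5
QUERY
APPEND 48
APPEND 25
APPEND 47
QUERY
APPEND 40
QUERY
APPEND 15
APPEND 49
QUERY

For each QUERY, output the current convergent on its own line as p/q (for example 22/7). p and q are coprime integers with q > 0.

APPEND 7: p_0 = 7·1 + 0 = 7, q_0 = 7·0 + 1 = 1 → 7/1
APPEND 2: p_1 = 2·7 + 1 = 15, q_1 = 2·1 + 0 = 2 → 15/2
APPEND 15: p_2 = 15·15 + 7 = 232, q_2 = 15·2 + 1 = 31 → 232/31
APPEND 36: p_3 = 36·232 + 15 = 8367, q_3 = 36·31 + 2 = 1118 → 8367/1118
APPEND 26: p_4 = 26·8367 + 232 = 217774, q_4 = 26·1118 + 31 = 29099 → 217774/29099
APPEND 29: p_5 = 29·217774 + 8367 = 6323813, q_5 = 29·29099 + 1118 = 844989 → 6323813/844989
APPEND 21: p_6 = 21·6323813 + 217774 = 133017847, q_6 = 21·844989 + 29099 = 17773868 → 133017847/17773868
APPEND 23: p_7 = 23·133017847 + 6323813 = 3065734294, q_7 = 23·17773868 + 844989 = 409643953 → 3065734294/409643953
APPEND 9: p_8 = 9·3065734294 + 133017847 = 27724626493, q_8 = 9·409643953 + 17773868 = 3704569445 → 27724626493/3704569445
APPEND 40: p_9 = 40·27724626493 + 3065734294 = 1112050794014, q_9 = 40·3704569445 + 409643953 = 148592421753 → 1112050794014/148592421753
APPEND 5: p_10 = 5·1112050794014 + 27724626493 = 5587978596563, q_10 = 5·148592421753 + 3704569445 = 746666678210 → 5587978596563/746666678210
APPEND 48: p_11 = 48·5587978596563 + 1112050794014 = 269335023429038, q_11 = 48·746666678210 + 148592421753 = 35988592975833 → 269335023429038/35988592975833
APPEND 25: p_12 = 25·269335023429038 + 5587978596563 = 6738963564322513, q_12 = 25·35988592975833 + 746666678210 = 900461491074035 → 6738963564322513/900461491074035
APPEND 47: p_13 = 47·6738963564322513 + 269335023429038 = 317000622546587149, q_13 = 47·900461491074035 + 35988592975833 = 42357678673455478 → 317000622546587149/42357678673455478
APPEND 40: p_14 = 40·317000622546587149 + 6738963564322513 = 12686763865427808473, q_14 = 40·42357678673455478 + 900461491074035 = 1695207608429293155 → 12686763865427808473/1695207608429293155
APPEND 15: p_15 = 15·12686763865427808473 + 317000622546587149 = 190618458603963714244, q_15 = 15·1695207608429293155 + 42357678673455478 = 25470471805112852803 → 190618458603963714244/25470471805112852803
APPEND 49: p_16 = 49·190618458603963714244 + 12686763865427808473 = 9352991235459649806429, q_16 = 49·25470471805112852803 + 1695207608429293155 = 1249748326058959080502 → 9352991235459649806429/1249748326058959080502

8367/1118
217774/29099
133017847/17773868
27724626493/3704569445
5587978596563/746666678210
317000622546587149/42357678673455478
12686763865427808473/1695207608429293155
9352991235459649806429/1249748326058959080502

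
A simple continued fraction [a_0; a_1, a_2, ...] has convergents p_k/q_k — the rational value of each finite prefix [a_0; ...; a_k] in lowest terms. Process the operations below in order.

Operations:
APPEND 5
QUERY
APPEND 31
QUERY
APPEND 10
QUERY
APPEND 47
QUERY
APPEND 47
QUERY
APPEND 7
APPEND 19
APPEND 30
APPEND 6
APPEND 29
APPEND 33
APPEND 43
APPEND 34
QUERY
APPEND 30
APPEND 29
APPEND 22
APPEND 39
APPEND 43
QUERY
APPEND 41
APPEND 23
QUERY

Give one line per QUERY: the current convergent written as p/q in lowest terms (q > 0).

5/1
156/31
1565/311
73711/14648
3465982/688767
119139706015879115/23675684955500101
3845017253636897544969584/764089657342585213972413
3631751700344776974926402701/721709092370134315430479429

APPEND 5: p_0 = 5·1 + 0 = 5, q_0 = 5·0 + 1 = 1 → 5/1
APPEND 31: p_1 = 31·5 + 1 = 156, q_1 = 31·1 + 0 = 31 → 156/31
APPEND 10: p_2 = 10·156 + 5 = 1565, q_2 = 10·31 + 1 = 311 → 1565/311
APPEND 47: p_3 = 47·1565 + 156 = 73711, q_3 = 47·311 + 31 = 14648 → 73711/14648
APPEND 47: p_4 = 47·73711 + 1565 = 3465982, q_4 = 47·14648 + 311 = 688767 → 3465982/688767
APPEND 7: p_5 = 7·3465982 + 73711 = 24335585, q_5 = 7·688767 + 14648 = 4836017 → 24335585/4836017
APPEND 19: p_6 = 19·24335585 + 3465982 = 465842097, q_6 = 19·4836017 + 688767 = 92573090 → 465842097/92573090
APPEND 30: p_7 = 30·465842097 + 24335585 = 13999598495, q_7 = 30·92573090 + 4836017 = 2782028717 → 13999598495/2782028717
APPEND 6: p_8 = 6·13999598495 + 465842097 = 84463433067, q_8 = 6·2782028717 + 92573090 = 16784745392 → 84463433067/16784745392
APPEND 29: p_9 = 29·84463433067 + 13999598495 = 2463439157438, q_9 = 29·16784745392 + 2782028717 = 489539645085 → 2463439157438/489539645085
APPEND 33: p_10 = 33·2463439157438 + 84463433067 = 81377955628521, q_10 = 33·489539645085 + 16784745392 = 16171593033197 → 81377955628521/16171593033197
APPEND 43: p_11 = 43·81377955628521 + 2463439157438 = 3501715531183841, q_11 = 43·16171593033197 + 489539645085 = 695868040072556 → 3501715531183841/695868040072556
APPEND 34: p_12 = 34·3501715531183841 + 81377955628521 = 119139706015879115, q_12 = 34·695868040072556 + 16171593033197 = 23675684955500101 → 119139706015879115/23675684955500101
APPEND 30: p_13 = 30·119139706015879115 + 3501715531183841 = 3577692896007557291, q_13 = 30·23675684955500101 + 695868040072556 = 710966416705075586 → 3577692896007557291/710966416705075586
APPEND 29: p_14 = 29·3577692896007557291 + 119139706015879115 = 103872233690235040554, q_14 = 29·710966416705075586 + 23675684955500101 = 20641701769402692095 → 103872233690235040554/20641701769402692095
APPEND 22: p_15 = 22·103872233690235040554 + 3577692896007557291 = 2288766834081178449479, q_15 = 22·20641701769402692095 + 710966416705075586 = 454828405343564301676 → 2288766834081178449479/454828405343564301676
APPEND 39: p_16 = 39·2288766834081178449479 + 103872233690235040554 = 89365778762856194570235, q_16 = 39·454828405343564301676 + 20641701769402692095 = 17758949510168410457459 → 89365778762856194570235/17758949510168410457459
APPEND 43: p_17 = 43·89365778762856194570235 + 2288766834081178449479 = 3845017253636897544969584, q_17 = 43·17758949510168410457459 + 454828405343564301676 = 764089657342585213972413 → 3845017253636897544969584/764089657342585213972413
APPEND 41: p_18 = 41·3845017253636897544969584 + 89365778762856194570235 = 157735073177875655538323179, q_18 = 41·764089657342585213972413 + 17758949510168410457459 = 31345434900556162183326392 → 157735073177875655538323179/31345434900556162183326392
APPEND 23: p_19 = 23·157735073177875655538323179 + 3845017253636897544969584 = 3631751700344776974926402701, q_19 = 23·31345434900556162183326392 + 764089657342585213972413 = 721709092370134315430479429 → 3631751700344776974926402701/721709092370134315430479429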